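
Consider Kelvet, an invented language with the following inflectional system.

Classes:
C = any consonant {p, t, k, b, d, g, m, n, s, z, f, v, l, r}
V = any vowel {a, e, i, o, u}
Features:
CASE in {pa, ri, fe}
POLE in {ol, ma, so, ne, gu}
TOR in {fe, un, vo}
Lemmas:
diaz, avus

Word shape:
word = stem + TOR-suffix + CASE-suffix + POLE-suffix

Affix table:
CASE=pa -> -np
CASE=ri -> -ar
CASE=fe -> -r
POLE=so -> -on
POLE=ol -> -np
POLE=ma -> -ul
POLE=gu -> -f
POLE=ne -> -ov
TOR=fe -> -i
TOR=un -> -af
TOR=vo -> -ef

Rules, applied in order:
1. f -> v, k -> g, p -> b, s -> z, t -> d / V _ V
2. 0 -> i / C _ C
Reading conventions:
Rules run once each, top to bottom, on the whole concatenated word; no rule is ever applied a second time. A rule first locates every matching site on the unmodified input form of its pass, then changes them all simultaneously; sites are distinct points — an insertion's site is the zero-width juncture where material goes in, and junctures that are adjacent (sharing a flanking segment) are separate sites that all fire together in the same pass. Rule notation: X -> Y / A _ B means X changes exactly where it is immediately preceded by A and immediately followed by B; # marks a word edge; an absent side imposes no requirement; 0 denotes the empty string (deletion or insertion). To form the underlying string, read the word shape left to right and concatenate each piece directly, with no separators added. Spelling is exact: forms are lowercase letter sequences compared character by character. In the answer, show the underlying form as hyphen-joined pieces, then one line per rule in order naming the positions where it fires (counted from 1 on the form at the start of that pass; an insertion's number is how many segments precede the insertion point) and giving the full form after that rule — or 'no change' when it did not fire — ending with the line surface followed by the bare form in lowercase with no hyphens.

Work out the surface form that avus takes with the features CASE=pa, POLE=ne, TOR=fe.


underlying: avus-i-np-ov
1. f -> v, k -> g, p -> b, s -> z, t -> d / V _ V: fires at position(s) 4: avuzinpov
2. 0 -> i / C _ C: inserts after position(s) 6: avuzinipov
surface: avuzinipov


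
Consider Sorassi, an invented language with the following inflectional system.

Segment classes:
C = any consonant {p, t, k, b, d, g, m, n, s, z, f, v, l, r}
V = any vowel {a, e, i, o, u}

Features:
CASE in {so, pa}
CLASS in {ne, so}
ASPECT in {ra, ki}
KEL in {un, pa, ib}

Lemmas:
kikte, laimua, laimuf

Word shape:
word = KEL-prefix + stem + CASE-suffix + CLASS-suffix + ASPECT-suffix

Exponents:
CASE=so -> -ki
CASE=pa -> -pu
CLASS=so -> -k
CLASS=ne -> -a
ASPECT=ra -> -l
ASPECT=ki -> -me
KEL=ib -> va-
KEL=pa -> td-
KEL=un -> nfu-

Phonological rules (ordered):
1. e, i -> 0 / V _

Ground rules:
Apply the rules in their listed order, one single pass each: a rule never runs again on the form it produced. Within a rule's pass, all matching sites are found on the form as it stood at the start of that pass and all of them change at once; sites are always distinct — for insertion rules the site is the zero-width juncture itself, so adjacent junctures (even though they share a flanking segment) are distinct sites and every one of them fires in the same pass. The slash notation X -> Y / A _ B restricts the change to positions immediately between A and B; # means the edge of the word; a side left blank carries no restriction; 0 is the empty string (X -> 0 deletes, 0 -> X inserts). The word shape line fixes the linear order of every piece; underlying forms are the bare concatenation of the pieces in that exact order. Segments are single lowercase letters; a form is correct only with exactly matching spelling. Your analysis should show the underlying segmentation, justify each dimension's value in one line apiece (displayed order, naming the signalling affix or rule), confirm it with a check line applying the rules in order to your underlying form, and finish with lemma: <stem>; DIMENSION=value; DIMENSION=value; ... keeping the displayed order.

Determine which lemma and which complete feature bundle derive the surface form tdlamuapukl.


underlying: td-laimua-pu-k-l
CASE=pa - signalled by the affix -pu
CLASS=so - signalled by the affix -k
ASPECT=ra - signalled by the affix -l
KEL=pa - signalled by the affix td-
check: tdlaimuapukl -> tdlamuapukl
lemma: laimua; CASE=pa; CLASS=so; ASPECT=ra; KEL=pa


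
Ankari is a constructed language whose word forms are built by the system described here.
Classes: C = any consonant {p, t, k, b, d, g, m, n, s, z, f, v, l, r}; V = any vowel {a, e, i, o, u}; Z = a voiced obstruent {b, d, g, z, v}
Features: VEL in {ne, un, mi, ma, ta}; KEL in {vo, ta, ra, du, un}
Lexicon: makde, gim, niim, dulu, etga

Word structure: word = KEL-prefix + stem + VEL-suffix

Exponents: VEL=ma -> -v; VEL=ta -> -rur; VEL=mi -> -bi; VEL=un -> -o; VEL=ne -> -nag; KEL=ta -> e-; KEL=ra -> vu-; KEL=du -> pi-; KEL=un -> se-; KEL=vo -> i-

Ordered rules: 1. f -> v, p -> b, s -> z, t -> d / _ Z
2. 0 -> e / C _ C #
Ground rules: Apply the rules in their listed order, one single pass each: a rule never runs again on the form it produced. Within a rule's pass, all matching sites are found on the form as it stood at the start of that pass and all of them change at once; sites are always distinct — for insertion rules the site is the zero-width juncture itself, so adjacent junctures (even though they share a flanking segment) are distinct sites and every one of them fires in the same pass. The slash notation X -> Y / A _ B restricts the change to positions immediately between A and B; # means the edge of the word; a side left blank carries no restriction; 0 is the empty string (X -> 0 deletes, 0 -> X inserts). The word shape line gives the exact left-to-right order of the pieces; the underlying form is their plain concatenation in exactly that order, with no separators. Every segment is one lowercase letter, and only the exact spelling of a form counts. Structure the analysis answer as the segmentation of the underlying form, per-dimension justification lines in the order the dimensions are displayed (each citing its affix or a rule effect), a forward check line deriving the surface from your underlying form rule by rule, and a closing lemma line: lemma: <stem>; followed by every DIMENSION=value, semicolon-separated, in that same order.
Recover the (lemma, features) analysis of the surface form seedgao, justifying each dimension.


underlying: se-etga-o
VEL=un - signalled by the affix -o
KEL=un - signalled by the affix se-
check: seetgao -> seedgao -> seedgao
lemma: etga; VEL=un; KEL=un


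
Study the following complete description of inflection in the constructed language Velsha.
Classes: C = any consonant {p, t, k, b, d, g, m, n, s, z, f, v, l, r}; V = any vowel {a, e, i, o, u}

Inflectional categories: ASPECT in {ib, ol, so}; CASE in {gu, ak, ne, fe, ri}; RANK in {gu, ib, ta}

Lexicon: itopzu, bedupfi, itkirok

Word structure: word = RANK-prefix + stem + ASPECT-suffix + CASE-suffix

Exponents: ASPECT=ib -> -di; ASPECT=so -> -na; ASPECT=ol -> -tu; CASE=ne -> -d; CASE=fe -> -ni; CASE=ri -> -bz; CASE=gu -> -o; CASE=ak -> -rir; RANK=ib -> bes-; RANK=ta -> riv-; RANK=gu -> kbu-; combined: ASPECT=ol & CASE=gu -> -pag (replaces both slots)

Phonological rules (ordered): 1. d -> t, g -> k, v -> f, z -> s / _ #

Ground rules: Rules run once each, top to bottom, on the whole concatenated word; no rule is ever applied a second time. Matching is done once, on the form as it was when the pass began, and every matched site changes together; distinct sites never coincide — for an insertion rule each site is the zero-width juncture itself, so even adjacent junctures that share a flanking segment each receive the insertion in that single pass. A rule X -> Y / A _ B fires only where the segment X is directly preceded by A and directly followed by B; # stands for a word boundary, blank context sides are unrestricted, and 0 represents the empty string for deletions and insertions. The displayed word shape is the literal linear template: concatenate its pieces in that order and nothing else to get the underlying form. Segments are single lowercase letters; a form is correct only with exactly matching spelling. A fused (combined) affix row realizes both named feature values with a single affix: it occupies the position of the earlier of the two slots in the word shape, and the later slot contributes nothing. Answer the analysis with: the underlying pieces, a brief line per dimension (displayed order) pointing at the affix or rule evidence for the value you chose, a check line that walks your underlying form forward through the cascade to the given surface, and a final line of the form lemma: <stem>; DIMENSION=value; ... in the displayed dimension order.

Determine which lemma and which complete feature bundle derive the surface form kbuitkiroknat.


underlying: kbu-itkirok-na-d
ASPECT=so - signalled by the affix -na
CASE=ne - signalled by the affix -d
RANK=gu - signalled by the affix kbu-
check: kbuitkiroknad -> kbuitkiroknat
lemma: itkirok; ASPECT=so; CASE=ne; RANK=gu


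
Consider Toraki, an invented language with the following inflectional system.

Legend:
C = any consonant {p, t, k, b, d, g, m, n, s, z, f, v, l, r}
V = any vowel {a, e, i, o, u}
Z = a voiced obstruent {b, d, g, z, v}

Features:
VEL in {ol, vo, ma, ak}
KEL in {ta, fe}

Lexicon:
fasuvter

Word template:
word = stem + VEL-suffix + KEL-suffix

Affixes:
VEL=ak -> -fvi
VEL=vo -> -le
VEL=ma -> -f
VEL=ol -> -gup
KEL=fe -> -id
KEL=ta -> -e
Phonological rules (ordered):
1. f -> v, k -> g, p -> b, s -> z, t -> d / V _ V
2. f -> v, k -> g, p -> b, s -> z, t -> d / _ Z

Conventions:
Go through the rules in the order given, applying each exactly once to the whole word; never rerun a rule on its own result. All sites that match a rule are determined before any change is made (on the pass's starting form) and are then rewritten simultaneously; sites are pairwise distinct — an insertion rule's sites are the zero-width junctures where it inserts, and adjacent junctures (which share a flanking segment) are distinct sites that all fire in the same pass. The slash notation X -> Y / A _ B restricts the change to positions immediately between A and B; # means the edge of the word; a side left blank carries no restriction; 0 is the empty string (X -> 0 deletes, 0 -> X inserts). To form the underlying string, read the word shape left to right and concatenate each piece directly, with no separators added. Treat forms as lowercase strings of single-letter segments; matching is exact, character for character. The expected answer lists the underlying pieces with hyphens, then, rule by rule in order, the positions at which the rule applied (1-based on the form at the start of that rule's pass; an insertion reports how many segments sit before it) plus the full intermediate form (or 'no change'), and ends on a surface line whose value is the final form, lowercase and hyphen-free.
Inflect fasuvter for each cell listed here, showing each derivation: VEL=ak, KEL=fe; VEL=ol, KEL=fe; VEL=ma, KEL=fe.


cell VEL=ak, KEL=fe:
underlying: fasuvter-fvi-id
1. f -> v, k -> g, p -> b, s -> z, t -> d / V _ V: fires at position(s) 3: fazuvterfviid
2. f -> v, k -> g, p -> b, s -> z, t -> d / _ Z: fires at position(s) 9: fazuvtervviid
surface: fazuvtervviid

cell VEL=ol, KEL=fe:
underlying: fasuvter-gup-id
1. f -> v, k -> g, p -> b, s -> z, t -> d / V _ V: fires at position(s) 3, 11: fazuvtergubid
2. f -> v, k -> g, p -> b, s -> z, t -> d / _ Z: no change
surface: fazuvtergubid

cell VEL=ma, KEL=fe:
underlying: fasuvter-f-id
1. f -> v, k -> g, p -> b, s -> z, t -> d / V _ V: fires at position(s) 3: fazuvterfid
2. f -> v, k -> g, p -> b, s -> z, t -> d / _ Z: no change
surface: fazuvterfid


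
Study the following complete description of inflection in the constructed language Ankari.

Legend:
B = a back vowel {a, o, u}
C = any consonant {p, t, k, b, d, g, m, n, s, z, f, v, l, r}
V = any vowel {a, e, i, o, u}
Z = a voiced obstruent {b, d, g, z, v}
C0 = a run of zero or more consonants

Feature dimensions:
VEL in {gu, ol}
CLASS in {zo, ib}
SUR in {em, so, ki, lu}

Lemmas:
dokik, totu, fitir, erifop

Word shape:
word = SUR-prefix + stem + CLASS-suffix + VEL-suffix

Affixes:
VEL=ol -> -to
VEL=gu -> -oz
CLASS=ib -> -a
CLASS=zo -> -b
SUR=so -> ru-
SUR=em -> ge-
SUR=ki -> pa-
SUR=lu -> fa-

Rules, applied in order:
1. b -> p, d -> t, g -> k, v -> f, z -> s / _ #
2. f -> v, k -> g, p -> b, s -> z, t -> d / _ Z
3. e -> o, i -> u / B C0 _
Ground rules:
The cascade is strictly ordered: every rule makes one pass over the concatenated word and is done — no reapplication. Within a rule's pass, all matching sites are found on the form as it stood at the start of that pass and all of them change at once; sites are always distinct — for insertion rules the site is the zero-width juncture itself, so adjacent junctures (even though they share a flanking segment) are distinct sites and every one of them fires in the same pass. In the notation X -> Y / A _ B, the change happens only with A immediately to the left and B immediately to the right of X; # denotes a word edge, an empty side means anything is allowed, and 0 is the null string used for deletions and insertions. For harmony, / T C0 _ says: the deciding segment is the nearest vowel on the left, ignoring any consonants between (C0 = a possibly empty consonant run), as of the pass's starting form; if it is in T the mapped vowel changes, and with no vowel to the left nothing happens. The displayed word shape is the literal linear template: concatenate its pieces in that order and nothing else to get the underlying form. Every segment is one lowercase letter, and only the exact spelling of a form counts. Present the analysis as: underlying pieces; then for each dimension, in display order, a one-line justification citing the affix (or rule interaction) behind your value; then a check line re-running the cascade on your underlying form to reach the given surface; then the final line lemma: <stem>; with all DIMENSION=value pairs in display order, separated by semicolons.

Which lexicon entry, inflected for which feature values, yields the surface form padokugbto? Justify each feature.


underlying: pa-dokik-b-to
VEL=ol - signalled by the affix -to
CLASS=zo - signalled by the affix -b
SUR=ki - signalled by the affix pa-
check: padokikbto -> padokikbto -> padokigbto -> padokugbto
lemma: dokik; VEL=ol; CLASS=zo; SUR=ki


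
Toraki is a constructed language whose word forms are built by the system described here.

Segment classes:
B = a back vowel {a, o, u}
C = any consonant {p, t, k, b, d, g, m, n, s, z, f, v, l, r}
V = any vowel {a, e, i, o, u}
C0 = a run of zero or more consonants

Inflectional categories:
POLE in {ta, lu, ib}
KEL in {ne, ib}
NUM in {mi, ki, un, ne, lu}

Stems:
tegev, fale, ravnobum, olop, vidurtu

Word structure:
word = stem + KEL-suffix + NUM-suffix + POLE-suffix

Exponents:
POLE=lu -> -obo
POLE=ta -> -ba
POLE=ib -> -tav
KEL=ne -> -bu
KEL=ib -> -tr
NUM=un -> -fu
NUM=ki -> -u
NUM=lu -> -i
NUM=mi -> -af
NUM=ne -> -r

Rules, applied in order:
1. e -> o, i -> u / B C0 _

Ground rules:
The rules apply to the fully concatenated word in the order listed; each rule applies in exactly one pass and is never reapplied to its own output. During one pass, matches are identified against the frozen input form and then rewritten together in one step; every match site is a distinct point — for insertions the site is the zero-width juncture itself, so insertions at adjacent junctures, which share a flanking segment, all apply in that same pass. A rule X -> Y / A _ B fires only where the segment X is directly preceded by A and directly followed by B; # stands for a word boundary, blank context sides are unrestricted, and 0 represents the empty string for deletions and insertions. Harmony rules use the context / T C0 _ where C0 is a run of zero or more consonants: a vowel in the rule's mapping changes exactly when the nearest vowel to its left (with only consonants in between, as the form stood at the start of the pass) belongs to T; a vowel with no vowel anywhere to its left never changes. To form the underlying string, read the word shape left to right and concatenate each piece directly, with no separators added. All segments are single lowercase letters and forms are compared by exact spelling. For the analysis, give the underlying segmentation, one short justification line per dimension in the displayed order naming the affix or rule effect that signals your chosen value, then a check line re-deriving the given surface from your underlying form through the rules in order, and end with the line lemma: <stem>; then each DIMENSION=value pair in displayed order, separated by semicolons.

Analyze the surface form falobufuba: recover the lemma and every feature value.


underlying: fale-bu-fu-ba
POLE=ta - signalled by the affix -ba
KEL=ne - signalled by the affix -bu
NUM=un - signalled by the affix -fu
check: falebufuba -> falobufuba
lemma: fale; POLE=ta; KEL=ne; NUM=un


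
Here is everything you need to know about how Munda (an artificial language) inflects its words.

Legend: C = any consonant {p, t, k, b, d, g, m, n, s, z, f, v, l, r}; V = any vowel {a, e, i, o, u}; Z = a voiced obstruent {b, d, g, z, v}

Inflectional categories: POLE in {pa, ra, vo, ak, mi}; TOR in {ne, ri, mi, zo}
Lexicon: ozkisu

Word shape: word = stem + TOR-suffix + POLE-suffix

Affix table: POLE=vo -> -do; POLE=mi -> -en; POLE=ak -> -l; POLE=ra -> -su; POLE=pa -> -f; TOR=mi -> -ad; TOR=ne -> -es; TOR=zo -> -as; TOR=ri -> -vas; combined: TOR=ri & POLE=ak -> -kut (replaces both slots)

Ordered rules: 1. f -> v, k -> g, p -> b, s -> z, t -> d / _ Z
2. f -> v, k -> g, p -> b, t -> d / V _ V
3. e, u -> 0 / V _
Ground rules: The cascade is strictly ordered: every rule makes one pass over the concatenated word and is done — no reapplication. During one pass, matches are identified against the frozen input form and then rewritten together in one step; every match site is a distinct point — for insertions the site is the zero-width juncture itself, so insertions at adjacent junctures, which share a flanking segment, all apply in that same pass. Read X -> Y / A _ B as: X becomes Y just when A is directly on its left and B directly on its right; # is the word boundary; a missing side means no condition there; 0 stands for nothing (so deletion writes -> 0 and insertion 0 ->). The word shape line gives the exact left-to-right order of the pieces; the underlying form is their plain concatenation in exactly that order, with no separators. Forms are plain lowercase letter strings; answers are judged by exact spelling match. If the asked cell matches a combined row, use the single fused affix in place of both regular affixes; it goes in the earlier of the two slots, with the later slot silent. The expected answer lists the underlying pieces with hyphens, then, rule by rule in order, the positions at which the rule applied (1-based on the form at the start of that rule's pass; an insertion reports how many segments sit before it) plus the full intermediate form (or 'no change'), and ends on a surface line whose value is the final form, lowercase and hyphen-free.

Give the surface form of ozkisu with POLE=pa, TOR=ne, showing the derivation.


underlying: ozkisu-es-f
1. f -> v, k -> g, p -> b, s -> z, t -> d / _ Z: no change
2. f -> v, k -> g, p -> b, t -> d / V _ V: no change
3. e, u -> 0 / V _: fires at position(s) 7: ozkisusf
surface: ozkisusf


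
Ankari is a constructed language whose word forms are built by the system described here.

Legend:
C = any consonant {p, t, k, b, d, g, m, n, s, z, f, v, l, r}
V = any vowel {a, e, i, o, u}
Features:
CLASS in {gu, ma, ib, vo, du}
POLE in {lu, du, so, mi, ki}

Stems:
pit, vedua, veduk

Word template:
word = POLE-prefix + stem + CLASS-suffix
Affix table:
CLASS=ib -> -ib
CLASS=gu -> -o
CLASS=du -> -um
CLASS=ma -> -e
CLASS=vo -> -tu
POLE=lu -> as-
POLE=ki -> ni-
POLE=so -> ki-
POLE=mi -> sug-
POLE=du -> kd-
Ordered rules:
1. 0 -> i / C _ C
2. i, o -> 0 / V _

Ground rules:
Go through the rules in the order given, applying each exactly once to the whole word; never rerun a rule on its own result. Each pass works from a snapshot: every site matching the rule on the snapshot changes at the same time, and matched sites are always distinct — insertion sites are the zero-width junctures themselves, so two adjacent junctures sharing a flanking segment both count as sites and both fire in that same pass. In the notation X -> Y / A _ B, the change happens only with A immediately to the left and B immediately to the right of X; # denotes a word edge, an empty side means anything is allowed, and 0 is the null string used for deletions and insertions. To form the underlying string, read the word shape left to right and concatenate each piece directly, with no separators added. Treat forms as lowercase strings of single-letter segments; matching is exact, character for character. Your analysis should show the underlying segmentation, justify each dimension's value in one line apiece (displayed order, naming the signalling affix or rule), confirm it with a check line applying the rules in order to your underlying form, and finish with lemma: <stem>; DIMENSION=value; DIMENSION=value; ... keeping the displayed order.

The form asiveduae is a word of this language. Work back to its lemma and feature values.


underlying: as-vedua-e
CLASS=ma - signalled by the affix -e
POLE=lu - signalled by the affix as-
check: asveduae -> asiveduae -> asiveduae
lemma: vedua; CLASS=ma; POLE=lu


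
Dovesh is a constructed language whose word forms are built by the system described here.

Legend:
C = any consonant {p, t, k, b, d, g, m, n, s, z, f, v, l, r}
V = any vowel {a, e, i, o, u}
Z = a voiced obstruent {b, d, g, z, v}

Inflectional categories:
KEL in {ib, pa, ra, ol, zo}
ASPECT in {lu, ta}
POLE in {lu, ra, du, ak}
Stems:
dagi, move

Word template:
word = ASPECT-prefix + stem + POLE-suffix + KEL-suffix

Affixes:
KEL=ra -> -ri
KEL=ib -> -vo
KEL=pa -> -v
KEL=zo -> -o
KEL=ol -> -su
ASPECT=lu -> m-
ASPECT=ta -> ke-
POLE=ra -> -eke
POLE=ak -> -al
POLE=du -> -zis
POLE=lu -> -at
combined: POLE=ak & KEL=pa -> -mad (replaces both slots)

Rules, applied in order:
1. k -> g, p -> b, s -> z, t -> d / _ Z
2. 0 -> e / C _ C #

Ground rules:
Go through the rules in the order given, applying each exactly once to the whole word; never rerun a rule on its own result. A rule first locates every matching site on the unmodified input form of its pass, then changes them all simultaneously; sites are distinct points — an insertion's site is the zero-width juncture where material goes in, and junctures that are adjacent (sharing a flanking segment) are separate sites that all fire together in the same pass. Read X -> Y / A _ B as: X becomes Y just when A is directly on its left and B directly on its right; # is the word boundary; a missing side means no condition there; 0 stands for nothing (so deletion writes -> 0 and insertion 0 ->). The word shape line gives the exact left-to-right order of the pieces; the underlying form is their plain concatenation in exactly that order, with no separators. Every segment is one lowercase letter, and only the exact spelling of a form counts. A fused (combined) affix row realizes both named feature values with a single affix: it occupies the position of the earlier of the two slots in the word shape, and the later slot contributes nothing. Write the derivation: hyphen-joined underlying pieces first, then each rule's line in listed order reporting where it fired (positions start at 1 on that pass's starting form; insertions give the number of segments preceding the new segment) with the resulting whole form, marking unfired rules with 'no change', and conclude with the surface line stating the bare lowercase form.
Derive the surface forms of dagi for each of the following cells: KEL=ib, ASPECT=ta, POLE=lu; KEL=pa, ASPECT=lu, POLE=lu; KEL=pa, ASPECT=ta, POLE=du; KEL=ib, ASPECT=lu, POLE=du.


cell KEL=ib, ASPECT=ta, POLE=lu:
underlying: ke-dagi-at-vo
1. k -> g, p -> b, s -> z, t -> d / _ Z: fires at position(s) 8: kedagiadvo
2. 0 -> e / C _ C #: no change
surface: kedagiadvo

cell KEL=pa, ASPECT=lu, POLE=lu:
underlying: m-dagi-at-v
1. k -> g, p -> b, s -> z, t -> d / _ Z: fires at position(s) 7: mdagiadv
2. 0 -> e / C _ C #: inserts after position(s) 7: mdagiadev
surface: mdagiadev

cell KEL=pa, ASPECT=ta, POLE=du:
underlying: ke-dagi-zis-v
1. k -> g, p -> b, s -> z, t -> d / _ Z: fires at position(s) 9: kedagizizv
2. 0 -> e / C _ C #: inserts after position(s) 9: kedagizizev
surface: kedagizizev

cell KEL=ib, ASPECT=lu, POLE=du:
underlying: m-dagi-zis-vo
1. k -> g, p -> b, s -> z, t -> d / _ Z: fires at position(s) 8: mdagizizvo
2. 0 -> e / C _ C #: no change
surface: mdagizizvo


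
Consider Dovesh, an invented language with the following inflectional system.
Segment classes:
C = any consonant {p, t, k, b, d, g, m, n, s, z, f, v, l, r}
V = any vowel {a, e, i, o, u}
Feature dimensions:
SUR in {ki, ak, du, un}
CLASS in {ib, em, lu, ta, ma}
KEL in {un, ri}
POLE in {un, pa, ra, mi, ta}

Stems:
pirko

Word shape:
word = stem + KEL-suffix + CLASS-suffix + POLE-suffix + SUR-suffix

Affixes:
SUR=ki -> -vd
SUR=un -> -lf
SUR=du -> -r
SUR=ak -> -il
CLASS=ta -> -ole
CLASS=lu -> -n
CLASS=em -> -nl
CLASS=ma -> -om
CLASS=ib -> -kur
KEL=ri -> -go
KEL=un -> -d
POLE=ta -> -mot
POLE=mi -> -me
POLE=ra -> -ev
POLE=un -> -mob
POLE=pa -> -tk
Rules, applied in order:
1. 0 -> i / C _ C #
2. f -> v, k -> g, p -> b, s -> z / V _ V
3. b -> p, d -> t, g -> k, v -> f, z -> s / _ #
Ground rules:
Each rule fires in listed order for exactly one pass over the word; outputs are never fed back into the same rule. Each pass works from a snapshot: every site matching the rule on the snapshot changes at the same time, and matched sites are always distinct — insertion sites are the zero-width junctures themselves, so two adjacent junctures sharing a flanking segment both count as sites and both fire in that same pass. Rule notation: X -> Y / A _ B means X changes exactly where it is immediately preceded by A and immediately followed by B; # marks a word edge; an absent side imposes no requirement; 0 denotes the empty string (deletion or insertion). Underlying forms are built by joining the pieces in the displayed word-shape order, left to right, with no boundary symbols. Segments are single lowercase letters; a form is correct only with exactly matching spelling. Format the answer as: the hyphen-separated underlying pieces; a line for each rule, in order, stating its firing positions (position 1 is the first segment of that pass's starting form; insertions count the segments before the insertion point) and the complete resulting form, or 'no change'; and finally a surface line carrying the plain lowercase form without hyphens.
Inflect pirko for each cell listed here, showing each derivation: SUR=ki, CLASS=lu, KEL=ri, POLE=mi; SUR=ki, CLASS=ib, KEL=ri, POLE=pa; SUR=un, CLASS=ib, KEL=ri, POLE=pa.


cell SUR=ki, CLASS=lu, KEL=ri, POLE=mi:
underlying: pirko-go-n-me-vd
1. 0 -> i / C _ C #: inserts after position(s) 11: pirkogonmevid
2. f -> v, k -> g, p -> b, s -> z / V _ V: no change
3. b -> p, d -> t, g -> k, v -> f, z -> s / _ #: fires at position(s) 13: pirkogonmevit
surface: pirkogonmevit

cell SUR=ki, CLASS=ib, KEL=ri, POLE=pa:
underlying: pirko-go-kur-tk-vd
1. 0 -> i / C _ C #: inserts after position(s) 13: pirkogokurtkvid
2. f -> v, k -> g, p -> b, s -> z / V _ V: fires at position(s) 8: pirkogogurtkvid
3. b -> p, d -> t, g -> k, v -> f, z -> s / _ #: fires at position(s) 15: pirkogogurtkvit
surface: pirkogogurtkvit

cell SUR=un, CLASS=ib, KEL=ri, POLE=pa:
underlying: pirko-go-kur-tk-lf
1. 0 -> i / C _ C #: inserts after position(s) 13: pirkogokurtklif
2. f -> v, k -> g, p -> b, s -> z / V _ V: fires at position(s) 8: pirkogogurtklif
3. b -> p, d -> t, g -> k, v -> f, z -> s / _ #: no change
surface: pirkogogurtklif


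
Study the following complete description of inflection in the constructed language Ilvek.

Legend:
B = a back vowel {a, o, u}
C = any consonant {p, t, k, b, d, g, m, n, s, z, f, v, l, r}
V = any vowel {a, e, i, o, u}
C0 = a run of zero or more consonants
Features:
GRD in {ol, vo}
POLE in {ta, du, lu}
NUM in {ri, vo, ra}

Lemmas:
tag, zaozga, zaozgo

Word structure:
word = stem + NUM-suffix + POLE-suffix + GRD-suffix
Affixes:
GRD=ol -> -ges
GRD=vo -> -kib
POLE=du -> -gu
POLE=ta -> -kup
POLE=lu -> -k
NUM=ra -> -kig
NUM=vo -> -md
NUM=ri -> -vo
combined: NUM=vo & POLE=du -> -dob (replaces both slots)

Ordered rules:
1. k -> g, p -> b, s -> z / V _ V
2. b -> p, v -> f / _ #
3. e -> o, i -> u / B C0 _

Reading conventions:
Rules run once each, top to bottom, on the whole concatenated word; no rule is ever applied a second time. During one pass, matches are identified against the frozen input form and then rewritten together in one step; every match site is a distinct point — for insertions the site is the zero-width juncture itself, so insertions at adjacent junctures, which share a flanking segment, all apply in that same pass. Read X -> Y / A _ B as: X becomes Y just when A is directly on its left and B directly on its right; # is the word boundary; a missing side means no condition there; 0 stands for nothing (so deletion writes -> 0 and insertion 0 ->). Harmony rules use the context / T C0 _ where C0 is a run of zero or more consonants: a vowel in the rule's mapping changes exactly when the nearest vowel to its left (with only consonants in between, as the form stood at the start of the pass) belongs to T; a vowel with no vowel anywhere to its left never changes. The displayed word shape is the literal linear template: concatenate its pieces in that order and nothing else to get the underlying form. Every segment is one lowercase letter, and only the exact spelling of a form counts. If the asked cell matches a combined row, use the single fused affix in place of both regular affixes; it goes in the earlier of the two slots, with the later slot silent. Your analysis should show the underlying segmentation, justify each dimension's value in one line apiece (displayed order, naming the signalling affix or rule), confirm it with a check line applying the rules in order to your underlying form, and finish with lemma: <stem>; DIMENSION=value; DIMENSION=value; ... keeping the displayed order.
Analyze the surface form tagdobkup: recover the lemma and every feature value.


underlying: tag-dob-kib
GRD=vo - signalled by the affix -kib
POLE=du - signalled by the combined affix row
NUM=vo - signalled by the combined affix row
check: tagdobkib -> tagdobkib -> tagdobkip -> tagdobkup
lemma: tag; GRD=vo; POLE=du; NUM=vo


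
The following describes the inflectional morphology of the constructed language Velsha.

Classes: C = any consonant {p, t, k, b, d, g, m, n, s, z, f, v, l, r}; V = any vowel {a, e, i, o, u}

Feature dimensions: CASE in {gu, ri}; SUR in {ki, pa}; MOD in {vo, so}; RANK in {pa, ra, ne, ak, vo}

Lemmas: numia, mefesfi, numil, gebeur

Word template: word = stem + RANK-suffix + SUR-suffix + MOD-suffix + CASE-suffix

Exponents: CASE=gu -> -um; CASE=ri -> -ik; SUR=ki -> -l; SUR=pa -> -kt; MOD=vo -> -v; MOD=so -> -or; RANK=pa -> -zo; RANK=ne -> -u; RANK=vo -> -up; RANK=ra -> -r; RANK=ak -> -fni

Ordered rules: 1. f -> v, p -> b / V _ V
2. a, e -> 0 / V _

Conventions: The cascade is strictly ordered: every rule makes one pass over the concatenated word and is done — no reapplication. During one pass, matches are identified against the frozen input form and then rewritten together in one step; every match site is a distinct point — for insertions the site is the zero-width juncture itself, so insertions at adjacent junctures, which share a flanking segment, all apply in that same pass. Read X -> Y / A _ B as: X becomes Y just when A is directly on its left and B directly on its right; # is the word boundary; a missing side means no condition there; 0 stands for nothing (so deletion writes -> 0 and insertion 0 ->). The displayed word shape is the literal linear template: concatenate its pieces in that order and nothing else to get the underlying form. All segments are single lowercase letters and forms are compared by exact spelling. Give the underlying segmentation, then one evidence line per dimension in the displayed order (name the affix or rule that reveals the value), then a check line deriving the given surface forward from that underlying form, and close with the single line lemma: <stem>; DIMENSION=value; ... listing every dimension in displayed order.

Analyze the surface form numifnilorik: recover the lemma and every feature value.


underlying: numia-fni-l-or-ik
CASE=ri - signalled by the affix -ik
SUR=ki - signalled by the affix -l
MOD=so - signalled by the affix -or
RANK=ak - signalled by the affix -fni
check: numiafnilorik -> numiafnilorik -> numifnilorik
lemma: numia; CASE=ri; SUR=ki; MOD=so; RANK=ak


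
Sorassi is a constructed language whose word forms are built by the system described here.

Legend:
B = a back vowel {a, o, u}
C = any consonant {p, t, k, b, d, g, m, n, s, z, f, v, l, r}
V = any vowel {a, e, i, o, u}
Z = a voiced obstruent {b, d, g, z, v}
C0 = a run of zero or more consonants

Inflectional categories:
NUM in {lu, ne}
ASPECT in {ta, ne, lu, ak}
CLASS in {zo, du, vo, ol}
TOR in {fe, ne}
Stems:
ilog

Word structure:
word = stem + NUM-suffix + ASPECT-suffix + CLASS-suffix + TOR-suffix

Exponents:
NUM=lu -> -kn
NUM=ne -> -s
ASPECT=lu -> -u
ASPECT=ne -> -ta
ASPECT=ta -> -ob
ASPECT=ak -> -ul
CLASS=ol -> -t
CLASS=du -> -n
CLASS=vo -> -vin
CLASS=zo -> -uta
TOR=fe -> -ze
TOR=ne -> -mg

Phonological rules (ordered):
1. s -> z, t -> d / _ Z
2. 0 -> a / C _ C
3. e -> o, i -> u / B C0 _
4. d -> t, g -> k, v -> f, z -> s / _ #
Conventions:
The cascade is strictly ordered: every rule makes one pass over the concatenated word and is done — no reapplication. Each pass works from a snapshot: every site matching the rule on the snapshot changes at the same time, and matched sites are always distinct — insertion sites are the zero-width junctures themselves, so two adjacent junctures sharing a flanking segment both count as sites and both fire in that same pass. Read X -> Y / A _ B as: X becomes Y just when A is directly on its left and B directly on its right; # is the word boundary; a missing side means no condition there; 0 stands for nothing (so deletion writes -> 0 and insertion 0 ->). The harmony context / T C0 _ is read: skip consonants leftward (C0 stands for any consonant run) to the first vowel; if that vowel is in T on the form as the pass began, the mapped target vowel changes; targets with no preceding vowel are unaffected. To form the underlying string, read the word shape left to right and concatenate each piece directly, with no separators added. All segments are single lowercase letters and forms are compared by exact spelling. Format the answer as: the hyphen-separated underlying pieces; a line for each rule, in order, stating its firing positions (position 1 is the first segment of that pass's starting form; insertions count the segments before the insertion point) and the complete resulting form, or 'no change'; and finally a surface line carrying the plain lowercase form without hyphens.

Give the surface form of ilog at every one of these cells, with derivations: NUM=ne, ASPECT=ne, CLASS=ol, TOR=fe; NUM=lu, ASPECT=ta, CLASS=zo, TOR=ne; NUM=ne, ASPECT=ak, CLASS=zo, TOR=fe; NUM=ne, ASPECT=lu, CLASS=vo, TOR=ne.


cell NUM=ne, ASPECT=ne, CLASS=ol, TOR=fe:
underlying: ilog-s-ta-t-ze
1. s -> z, t -> d / _ Z: fires at position(s) 8: ilogstadze
2. 0 -> a / C _ C: inserts after position(s) 4, 5, 8: ilogasatadaze
3. e -> o, i -> u / B C0 _: fires at position(s) 13: ilogasatadazo
4. d -> t, g -> k, v -> f, z -> s / _ #: no change
surface: ilogasatadazo

cell NUM=lu, ASPECT=ta, CLASS=zo, TOR=ne:
underlying: ilog-kn-ob-uta-mg
1. s -> z, t -> d / _ Z: no change
2. 0 -> a / C _ C: inserts after position(s) 4, 5, 12: ilogakanobutamag
3. e -> o, i -> u / B C0 _: no change
4. d -> t, g -> k, v -> f, z -> s / _ #: fires at position(s) 16: ilogakanobutamak
surface: ilogakanobutamak

cell NUM=ne, ASPECT=ak, CLASS=zo, TOR=fe:
underlying: ilog-s-ul-uta-ze
1. s -> z, t -> d / _ Z: no change
2. 0 -> a / C _ C: inserts after position(s) 4: ilogasulutaze
3. e -> o, i -> u / B C0 _: fires at position(s) 13: ilogasulutazo
4. d -> t, g -> k, v -> f, z -> s / _ #: no change
surface: ilogasulutazo

cell NUM=ne, ASPECT=lu, CLASS=vo, TOR=ne:
underlying: ilog-s-u-vin-mg
1. s -> z, t -> d / _ Z: no change
2. 0 -> a / C _ C: inserts after position(s) 4, 9, 10: ilogasuvinamag
3. e -> o, i -> u / B C0 _: fires at position(s) 9: ilogasuvunamag
4. d -> t, g -> k, v -> f, z -> s / _ #: fires at position(s) 14: ilogasuvunamak
surface: ilogasuvunamak


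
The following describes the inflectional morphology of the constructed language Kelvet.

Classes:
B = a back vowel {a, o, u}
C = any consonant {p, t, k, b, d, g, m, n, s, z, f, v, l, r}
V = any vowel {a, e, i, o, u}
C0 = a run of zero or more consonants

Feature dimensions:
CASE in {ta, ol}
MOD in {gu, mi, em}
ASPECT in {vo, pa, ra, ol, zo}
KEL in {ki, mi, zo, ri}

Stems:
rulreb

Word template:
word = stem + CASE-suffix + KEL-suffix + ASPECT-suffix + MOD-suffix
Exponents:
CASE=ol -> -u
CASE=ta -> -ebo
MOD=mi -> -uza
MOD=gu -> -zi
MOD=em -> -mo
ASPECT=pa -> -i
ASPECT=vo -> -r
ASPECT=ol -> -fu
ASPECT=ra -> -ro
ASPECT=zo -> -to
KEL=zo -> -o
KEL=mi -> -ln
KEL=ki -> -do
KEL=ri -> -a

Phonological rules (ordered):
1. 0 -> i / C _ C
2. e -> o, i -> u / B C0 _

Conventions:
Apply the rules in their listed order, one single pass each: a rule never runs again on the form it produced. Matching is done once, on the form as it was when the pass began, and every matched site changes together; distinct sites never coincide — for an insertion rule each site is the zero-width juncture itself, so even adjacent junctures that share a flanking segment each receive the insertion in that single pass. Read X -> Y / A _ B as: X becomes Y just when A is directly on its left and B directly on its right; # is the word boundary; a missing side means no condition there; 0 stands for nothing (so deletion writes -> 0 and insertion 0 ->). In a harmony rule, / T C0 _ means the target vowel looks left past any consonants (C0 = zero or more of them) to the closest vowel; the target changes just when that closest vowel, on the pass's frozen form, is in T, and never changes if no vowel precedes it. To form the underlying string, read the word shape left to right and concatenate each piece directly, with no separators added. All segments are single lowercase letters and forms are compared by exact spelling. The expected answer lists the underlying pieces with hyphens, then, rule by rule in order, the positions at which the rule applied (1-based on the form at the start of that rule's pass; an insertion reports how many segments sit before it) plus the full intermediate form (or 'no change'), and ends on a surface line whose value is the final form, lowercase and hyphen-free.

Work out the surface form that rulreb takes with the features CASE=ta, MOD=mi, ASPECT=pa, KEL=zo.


underlying: rulreb-ebo-o-i-uza
1. 0 -> i / C _ C: inserts after position(s) 3: rulirebebooiuza
2. e -> o, i -> u / B C0 _: fires at position(s) 4, 12: rulurebeboouuza
surface: rulurebeboouuza


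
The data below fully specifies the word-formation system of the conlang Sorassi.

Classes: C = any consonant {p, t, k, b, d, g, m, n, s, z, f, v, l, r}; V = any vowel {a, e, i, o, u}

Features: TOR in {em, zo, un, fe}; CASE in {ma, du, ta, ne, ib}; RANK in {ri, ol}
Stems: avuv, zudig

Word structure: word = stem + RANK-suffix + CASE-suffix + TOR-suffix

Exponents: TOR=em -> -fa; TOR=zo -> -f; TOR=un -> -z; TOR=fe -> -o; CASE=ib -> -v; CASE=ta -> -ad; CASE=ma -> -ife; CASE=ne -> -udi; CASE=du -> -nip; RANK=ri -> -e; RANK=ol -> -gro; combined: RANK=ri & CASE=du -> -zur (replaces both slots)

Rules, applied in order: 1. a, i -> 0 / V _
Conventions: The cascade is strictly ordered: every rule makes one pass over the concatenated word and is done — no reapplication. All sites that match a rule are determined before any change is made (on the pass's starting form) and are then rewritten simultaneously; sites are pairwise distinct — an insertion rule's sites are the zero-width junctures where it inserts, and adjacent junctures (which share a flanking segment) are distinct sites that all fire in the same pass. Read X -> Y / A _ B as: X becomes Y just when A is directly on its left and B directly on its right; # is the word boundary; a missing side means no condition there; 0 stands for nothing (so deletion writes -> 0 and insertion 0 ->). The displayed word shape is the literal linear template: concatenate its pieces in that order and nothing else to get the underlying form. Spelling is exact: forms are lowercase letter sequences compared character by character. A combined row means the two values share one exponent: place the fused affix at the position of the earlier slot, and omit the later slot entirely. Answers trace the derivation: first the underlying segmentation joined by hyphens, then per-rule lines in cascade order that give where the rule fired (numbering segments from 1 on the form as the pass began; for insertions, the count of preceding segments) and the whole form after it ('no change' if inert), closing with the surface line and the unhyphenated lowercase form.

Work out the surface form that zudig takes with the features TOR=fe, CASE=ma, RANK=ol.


underlying: zudig-gro-ife-o
1. a, i -> 0 / V _: fires at position(s) 9: zudiggrofeo
surface: zudiggrofeo
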